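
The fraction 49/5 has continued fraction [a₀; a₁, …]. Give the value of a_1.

Repeatedly divide and take the remainder:
49 = 9·5 + 4, so a_0 = 9
5 = 1·4 + 1, so a_1 = 1

1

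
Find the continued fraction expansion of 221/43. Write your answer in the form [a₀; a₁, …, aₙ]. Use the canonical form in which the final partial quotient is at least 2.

⌊221/43⌋ = 5, remainder 6
⌊43/6⌋ = 7, remainder 1
⌊6/1⌋ = 6, remainder 0

[5; 7, 6]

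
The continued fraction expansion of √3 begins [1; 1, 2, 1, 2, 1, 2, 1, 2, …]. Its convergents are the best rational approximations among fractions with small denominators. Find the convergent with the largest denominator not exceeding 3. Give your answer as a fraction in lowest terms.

List convergents until the denominator exceeds the bound:
a_0 = 1: 1/1  (≤ bound)
a_1 = 1: 2/1  (≤ bound)
a_2 = 2: 5/3  (≤ bound)
a_3 = 1: 7/4  (> 3, stop)

5/3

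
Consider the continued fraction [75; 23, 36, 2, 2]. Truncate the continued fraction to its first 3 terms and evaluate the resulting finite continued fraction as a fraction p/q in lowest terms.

62211/829

a_0 = 75: 75/1
a_1 = 23: 1726/23
a_2 = 36: 62211/829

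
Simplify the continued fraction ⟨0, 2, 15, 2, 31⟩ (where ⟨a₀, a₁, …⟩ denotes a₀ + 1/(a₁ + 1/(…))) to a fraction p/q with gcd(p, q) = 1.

Start with 31.
2 + 1/(31/1) = 2 + 1/31 = 63/31
15 + 1/(63/31) = 15 + 31/63 = 976/63
2 + 1/(976/63) = 2 + 63/976 = 2015/976
0 + 1/(2015/976) = 0 + 976/2015 = 976/2015

976/2015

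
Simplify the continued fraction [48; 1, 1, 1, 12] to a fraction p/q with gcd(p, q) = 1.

1849/38

Start with 12.
1 + 1/(12/1) = 1 + 1/12 = 13/12
1 + 1/(13/12) = 1 + 12/13 = 25/13
1 + 1/(25/13) = 1 + 13/25 = 38/25
48 + 1/(38/25) = 48 + 25/38 = 1849/38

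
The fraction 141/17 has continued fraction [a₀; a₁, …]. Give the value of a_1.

Repeatedly divide and take the remainder:
141 ÷ 17 → quotient 8, remainder 5
17 ÷ 5 → quotient 3, remainder 2

3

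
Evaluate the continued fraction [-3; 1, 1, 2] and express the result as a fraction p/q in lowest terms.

a_0 = -3: -3/1
a_1 = 1: -2/1
a_2 = 1: -5/2
a_3 = 2: -12/5

-12/5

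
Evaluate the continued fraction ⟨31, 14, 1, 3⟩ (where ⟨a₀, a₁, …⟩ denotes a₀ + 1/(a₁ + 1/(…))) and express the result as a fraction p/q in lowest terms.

a_0 = 31: 31/1
a_1 = 14: 435/14
a_2 = 1: 466/15
a_3 = 3: 1833/59

1833/59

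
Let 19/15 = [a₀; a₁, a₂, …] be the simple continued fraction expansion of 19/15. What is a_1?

3

⌊19/15⌋ = 1, remainder 4
⌊15/4⌋ = 3, remainder 3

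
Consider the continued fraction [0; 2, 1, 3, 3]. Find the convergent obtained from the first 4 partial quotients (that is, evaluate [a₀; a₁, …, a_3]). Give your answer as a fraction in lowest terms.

4/11

Starting at the tail and folding back:
Start with 3.
1 + 1/(3/1) = 1 + 1/3 = 4/3
2 + 1/(4/3) = 2 + 3/4 = 11/4
0 + 1/(11/4) = 0 + 4/11 = 4/11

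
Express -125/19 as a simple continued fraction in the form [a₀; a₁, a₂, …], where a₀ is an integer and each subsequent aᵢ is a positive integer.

[-7; 2, 2, 1, 2]

Run the Euclidean algorithm, recording each quotient:
-125 ÷ 19 → quotient -7, remainder 8
19 ÷ 8 → quotient 2, remainder 3
8 ÷ 3 → quotient 2, remainder 2
3 ÷ 2 → quotient 1, remainder 1
2 ÷ 1 → quotient 2, remainder 0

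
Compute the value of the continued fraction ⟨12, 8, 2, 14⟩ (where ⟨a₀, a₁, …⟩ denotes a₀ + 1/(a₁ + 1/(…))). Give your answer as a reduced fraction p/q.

2981/246

Compute successive convergents:
a_0 = 12: 12/1
a_1 = 8: 97/8
a_2 = 2: 206/17
a_3 = 14: 2981/246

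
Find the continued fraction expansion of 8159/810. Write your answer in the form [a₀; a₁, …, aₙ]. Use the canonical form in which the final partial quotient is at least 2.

[10; 13, 1, 2, 1, 2, 5]

Repeatedly divide and take the remainder:
8159 = 10·810 + 59, so a_0 = 10
810 = 13·59 + 43, so a_1 = 13
59 = 1·43 + 16, so a_2 = 1
43 = 2·16 + 11, so a_3 = 2
16 = 1·11 + 5, so a_4 = 1
11 = 2·5 + 1, so a_5 = 2
5 = 5·1 + 0, so a_6 = 5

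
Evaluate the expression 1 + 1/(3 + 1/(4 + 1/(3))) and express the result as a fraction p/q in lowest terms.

Start with 3.
4 + 1/(3/1) = 4 + 1/3 = 13/3
3 + 1/(13/3) = 3 + 3/13 = 42/13
1 + 1/(42/13) = 1 + 13/42 = 55/42

55/42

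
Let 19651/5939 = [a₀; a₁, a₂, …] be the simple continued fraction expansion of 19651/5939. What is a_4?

12

Repeatedly divide and take the remainder:
19651 = 3·5939 + 1834, so a_0 = 3
5939 = 3·1834 + 437, so a_1 = 3
1834 = 4·437 + 86, so a_2 = 4
437 = 5·86 + 7, so a_3 = 5
86 = 12·7 + 2, so a_4 = 12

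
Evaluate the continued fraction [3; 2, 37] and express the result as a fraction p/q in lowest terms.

262/75

a_0 = 3: 3/1
a_1 = 2: 7/2
a_2 = 37: 262/75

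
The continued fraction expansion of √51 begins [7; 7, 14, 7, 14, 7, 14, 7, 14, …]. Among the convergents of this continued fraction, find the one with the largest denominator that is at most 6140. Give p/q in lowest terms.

4999/700

List convergents until the denominator exceeds the bound:
a_0 = 7: 7/1  (≤ bound)
a_1 = 7: 50/7  (≤ bound)
a_2 = 14: 707/99  (≤ bound)
a_3 = 7: 4999/700  (≤ bound)
a_4 = 14: 70693/9899  (> 6140, stop)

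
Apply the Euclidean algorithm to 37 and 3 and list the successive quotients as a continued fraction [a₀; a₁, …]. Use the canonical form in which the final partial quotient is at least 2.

[12; 3]

Apply division with remainder until the remainder is 0:
37 ÷ 3 → quotient 12, remainder 1
3 ÷ 1 → quotient 3, remainder 0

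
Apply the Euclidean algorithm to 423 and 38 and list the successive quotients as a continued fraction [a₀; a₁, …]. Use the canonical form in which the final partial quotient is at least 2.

423 ÷ 38 → quotient 11, remainder 5
38 ÷ 5 → quotient 7, remainder 3
5 ÷ 3 → quotient 1, remainder 2
3 ÷ 2 → quotient 1, remainder 1
2 ÷ 1 → quotient 2, remainder 0

[11; 7, 1, 1, 2]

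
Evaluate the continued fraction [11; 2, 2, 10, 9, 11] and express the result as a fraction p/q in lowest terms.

59927/5255

Collapse the nested fraction from the inside out:
Start with 11.
9 + 1/(11/1) = 9 + 1/11 = 100/11
10 + 1/(100/11) = 10 + 11/100 = 1011/100
2 + 1/(1011/100) = 2 + 100/1011 = 2122/1011
2 + 1/(2122/1011) = 2 + 1011/2122 = 5255/2122
11 + 1/(5255/2122) = 11 + 2122/5255 = 59927/5255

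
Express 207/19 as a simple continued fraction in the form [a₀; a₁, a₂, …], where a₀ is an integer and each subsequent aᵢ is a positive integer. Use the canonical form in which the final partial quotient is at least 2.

[10; 1, 8, 2]

Repeatedly divide and take the remainder:
207 ÷ 19 → quotient 10, remainder 17
19 ÷ 17 → quotient 1, remainder 2
17 ÷ 2 → quotient 8, remainder 1
2 ÷ 1 → quotient 2, remainder 0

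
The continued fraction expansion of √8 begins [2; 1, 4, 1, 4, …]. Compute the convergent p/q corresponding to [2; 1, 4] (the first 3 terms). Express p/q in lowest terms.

14/5

a_0 = 2: 2/1
a_1 = 1: 3/1
a_2 = 4: 14/5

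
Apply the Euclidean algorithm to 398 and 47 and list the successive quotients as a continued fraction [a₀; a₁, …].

[8; 2, 7, 3]

⌊398/47⌋ = 8, remainder 22
⌊47/22⌋ = 2, remainder 3
⌊22/3⌋ = 7, remainder 1
⌊3/1⌋ = 3, remainder 0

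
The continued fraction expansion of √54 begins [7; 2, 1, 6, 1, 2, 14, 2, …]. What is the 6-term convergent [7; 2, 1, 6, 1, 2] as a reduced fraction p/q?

485/66

a_0 = 7: 7/1
a_1 = 2: 15/2
a_2 = 1: 22/3
a_3 = 6: 147/20
a_4 = 1: 169/23
a_5 = 2: 485/66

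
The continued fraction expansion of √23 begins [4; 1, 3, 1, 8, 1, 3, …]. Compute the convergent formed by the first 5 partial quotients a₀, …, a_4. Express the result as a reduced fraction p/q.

211/44

a_0 = 4: 4/1
a_1 = 1: 5/1
a_2 = 3: 19/4
a_3 = 1: 24/5
a_4 = 8: 211/44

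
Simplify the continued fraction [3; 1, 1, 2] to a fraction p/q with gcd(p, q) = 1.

Build up convergents one term at a time:
a_0 = 3: 3/1
a_1 = 1: 4/1
a_2 = 1: 7/2
a_3 = 2: 18/5

18/5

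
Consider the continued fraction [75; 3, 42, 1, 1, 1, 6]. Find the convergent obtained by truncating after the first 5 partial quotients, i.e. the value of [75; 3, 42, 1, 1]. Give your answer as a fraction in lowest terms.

a_0 = 75: 75/1
a_1 = 3: 226/3
a_2 = 42: 9567/127
a_3 = 1: 9793/130
a_4 = 1: 19360/257

19360/257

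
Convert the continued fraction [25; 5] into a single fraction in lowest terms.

a_0 = 25: 25/1
a_1 = 5: 126/5

126/5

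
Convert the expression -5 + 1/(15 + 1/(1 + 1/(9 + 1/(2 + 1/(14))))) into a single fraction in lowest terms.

a_0 = -5: -5/1
a_1 = 15: -74/15
a_2 = 1: -79/16
a_3 = 9: -785/159
a_4 = 2: -1649/334
a_5 = 14: -23871/4835

-23871/4835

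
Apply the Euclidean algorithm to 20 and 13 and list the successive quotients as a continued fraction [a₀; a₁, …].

⌊20/13⌋ = 1, remainder 7
⌊13/7⌋ = 1, remainder 6
⌊7/6⌋ = 1, remainder 1
⌊6/1⌋ = 6, remainder 0

[1; 1, 1, 6]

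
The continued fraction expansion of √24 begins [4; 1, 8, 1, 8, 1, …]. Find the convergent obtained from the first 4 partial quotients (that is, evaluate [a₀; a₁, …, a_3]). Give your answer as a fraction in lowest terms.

49/10

Compute successive convergents:
a_0 = 4: 4/1
a_1 = 1: 5/1
a_2 = 8: 44/9
a_3 = 1: 49/10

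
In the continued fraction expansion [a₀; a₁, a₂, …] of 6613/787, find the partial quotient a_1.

6613 = 8·787 + 317, so a_0 = 8
787 = 2·317 + 153, so a_1 = 2

2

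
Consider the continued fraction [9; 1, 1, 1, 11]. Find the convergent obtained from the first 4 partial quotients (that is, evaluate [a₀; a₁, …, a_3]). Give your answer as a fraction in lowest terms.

29/3

Starting at the tail and folding back:
Start with 1.
1 + 1/(1/1) = 1 + 1/1 = 2/1
1 + 1/(2/1) = 1 + 1/2 = 3/2
9 + 1/(3/2) = 9 + 2/3 = 29/3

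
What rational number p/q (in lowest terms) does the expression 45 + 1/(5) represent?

226/5

Start with 5.
45 + 1/(5/1) = 45 + 1/5 = 226/5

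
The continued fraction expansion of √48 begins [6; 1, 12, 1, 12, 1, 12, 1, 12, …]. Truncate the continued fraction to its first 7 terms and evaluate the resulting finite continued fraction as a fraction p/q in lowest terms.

17466/2521

Compute successive convergents:
a_0 = 6: 6/1
a_1 = 1: 7/1
a_2 = 12: 90/13
a_3 = 1: 97/14
a_4 = 12: 1254/181
a_5 = 1: 1351/195
a_6 = 12: 17466/2521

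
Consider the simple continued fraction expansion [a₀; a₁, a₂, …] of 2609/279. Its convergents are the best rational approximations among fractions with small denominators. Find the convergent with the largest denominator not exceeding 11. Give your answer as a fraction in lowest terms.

28/3

a_0 = 9: 9/1  (≤ bound)
a_1 = 2: 19/2  (≤ bound)
a_2 = 1: 28/3  (≤ bound)
a_3 = 5: 159/17  (> 11, stop)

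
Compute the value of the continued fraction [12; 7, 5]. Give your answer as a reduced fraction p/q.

437/36

Starting at the tail and folding back:
Start with 5.
7 + 1/(5/1) = 7 + 1/5 = 36/5
12 + 1/(36/5) = 12 + 5/36 = 437/36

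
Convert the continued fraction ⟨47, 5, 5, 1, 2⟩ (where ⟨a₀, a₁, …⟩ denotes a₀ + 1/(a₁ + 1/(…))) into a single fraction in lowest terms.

4153/88

a_0 = 47: 47/1
a_1 = 5: 236/5
a_2 = 5: 1227/26
a_3 = 1: 1463/31
a_4 = 2: 4153/88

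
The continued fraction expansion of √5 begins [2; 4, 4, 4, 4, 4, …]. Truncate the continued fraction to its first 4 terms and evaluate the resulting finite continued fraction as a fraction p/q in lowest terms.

Build up convergents one term at a time:
a_0 = 2: 2/1
a_1 = 4: 9/4
a_2 = 4: 38/17
a_3 = 4: 161/72

161/72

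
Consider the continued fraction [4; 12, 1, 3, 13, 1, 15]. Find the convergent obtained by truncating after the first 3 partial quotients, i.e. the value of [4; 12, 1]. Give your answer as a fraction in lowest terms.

53/13

Work from the innermost term outward:
Start with 1.
12 + 1/(1/1) = 12 + 1/1 = 13/1
4 + 1/(13/1) = 4 + 1/13 = 53/13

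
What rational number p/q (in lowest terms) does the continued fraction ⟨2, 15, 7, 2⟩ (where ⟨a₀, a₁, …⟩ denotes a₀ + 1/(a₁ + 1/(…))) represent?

a_0 = 2: 2/1
a_1 = 15: 31/15
a_2 = 7: 219/106
a_3 = 2: 469/227

469/227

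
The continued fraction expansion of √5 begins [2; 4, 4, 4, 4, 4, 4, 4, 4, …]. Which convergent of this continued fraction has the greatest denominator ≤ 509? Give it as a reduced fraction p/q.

682/305

a_0 = 2: 2/1  (≤ bound)
a_1 = 4: 9/4  (≤ bound)
a_2 = 4: 38/17  (≤ bound)
a_3 = 4: 161/72  (≤ bound)
a_4 = 4: 682/305  (≤ bound)
a_5 = 4: 2889/1292  (> 509, stop)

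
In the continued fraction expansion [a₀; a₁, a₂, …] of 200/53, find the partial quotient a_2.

Repeatedly divide and take the remainder:
200 = 3·53 + 41, so a_0 = 3
53 = 1·41 + 12, so a_1 = 1
41 = 3·12 + 5, so a_2 = 3

3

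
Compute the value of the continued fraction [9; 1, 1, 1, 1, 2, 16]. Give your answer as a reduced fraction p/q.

2048/213

Compute successive convergents:
a_0 = 9: 9/1
a_1 = 1: 10/1
a_2 = 1: 19/2
a_3 = 1: 29/3
a_4 = 1: 48/5
a_5 = 2: 125/13
a_6 = 16: 2048/213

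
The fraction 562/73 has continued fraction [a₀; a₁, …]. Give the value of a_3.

3

562 ÷ 73 → quotient 7, remainder 51
73 ÷ 51 → quotient 1, remainder 22
51 ÷ 22 → quotient 2, remainder 7
22 ÷ 7 → quotient 3, remainder 1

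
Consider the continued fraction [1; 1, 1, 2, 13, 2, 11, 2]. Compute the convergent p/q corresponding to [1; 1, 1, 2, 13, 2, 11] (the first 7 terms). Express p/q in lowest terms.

a_0 = 1: 1/1
a_1 = 1: 2/1
a_2 = 1: 3/2
a_3 = 2: 8/5
a_4 = 13: 107/67
a_5 = 2: 222/139
a_6 = 11: 2549/1596

2549/1596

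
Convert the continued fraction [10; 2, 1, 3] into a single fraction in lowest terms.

114/11

Collapse the nested fraction from the inside out:
Start with 3.
1 + 1/(3/1) = 1 + 1/3 = 4/3
2 + 1/(4/3) = 2 + 3/4 = 11/4
10 + 1/(11/4) = 10 + 4/11 = 114/11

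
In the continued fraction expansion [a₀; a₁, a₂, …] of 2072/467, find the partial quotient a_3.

2

Repeatedly divide and take the remainder:
2072 ÷ 467 → quotient 4, remainder 204
467 ÷ 204 → quotient 2, remainder 59
204 ÷ 59 → quotient 3, remainder 27
59 ÷ 27 → quotient 2, remainder 5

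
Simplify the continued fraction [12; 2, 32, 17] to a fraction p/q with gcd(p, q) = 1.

13829/1107

Work from the innermost term outward:
Start with 17.
32 + 1/(17/1) = 32 + 1/17 = 545/17
2 + 1/(545/17) = 2 + 17/545 = 1107/545
12 + 1/(1107/545) = 12 + 545/1107 = 13829/1107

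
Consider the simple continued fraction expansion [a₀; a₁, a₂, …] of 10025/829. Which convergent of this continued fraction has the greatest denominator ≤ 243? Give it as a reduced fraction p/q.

2213/183

List convergents until the denominator exceeds the bound:
a_0 = 12: 12/1  (≤ bound)
a_1 = 10: 121/10  (≤ bound)
a_2 = 1: 133/11  (≤ bound)
a_3 = 3: 520/43  (≤ bound)
a_4 = 3: 1693/140  (≤ bound)
a_5 = 1: 2213/183  (≤ bound)
a_6 = 1: 3906/323  (> 243, stop)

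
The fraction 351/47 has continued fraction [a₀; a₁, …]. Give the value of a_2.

7

351 ÷ 47 → quotient 7, remainder 22
47 ÷ 22 → quotient 2, remainder 3
22 ÷ 3 → quotient 7, remainder 1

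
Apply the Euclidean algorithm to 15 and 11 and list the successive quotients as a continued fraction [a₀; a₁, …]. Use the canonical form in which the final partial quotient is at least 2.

[1; 2, 1, 3]

Repeatedly divide and take the remainder:
15 = 1·11 + 4, so a_0 = 1
11 = 2·4 + 3, so a_1 = 2
4 = 1·3 + 1, so a_2 = 1
3 = 3·1 + 0, so a_3 = 3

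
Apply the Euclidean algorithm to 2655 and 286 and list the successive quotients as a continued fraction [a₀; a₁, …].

⌊2655/286⌋ = 9, remainder 81
⌊286/81⌋ = 3, remainder 43
⌊81/43⌋ = 1, remainder 38
⌊43/38⌋ = 1, remainder 5
⌊38/5⌋ = 7, remainder 3
⌊5/3⌋ = 1, remainder 2
⌊3/2⌋ = 1, remainder 1
⌊2/1⌋ = 2, remainder 0

[9; 3, 1, 1, 7, 1, 1, 2]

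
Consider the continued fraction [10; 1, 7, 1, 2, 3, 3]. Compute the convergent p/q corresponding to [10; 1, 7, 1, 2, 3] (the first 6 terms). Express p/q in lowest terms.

Work from the innermost term outward:
Start with 3.
2 + 1/(3/1) = 2 + 1/3 = 7/3
1 + 1/(7/3) = 1 + 3/7 = 10/7
7 + 1/(10/7) = 7 + 7/10 = 77/10
1 + 1/(77/10) = 1 + 10/77 = 87/77
10 + 1/(87/77) = 10 + 77/87 = 947/87

947/87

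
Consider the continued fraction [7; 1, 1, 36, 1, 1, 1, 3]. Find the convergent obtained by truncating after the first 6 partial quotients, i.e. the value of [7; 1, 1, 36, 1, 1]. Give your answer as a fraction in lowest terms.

1111/148

a_0 = 7: 7/1
a_1 = 1: 8/1
a_2 = 1: 15/2
a_3 = 36: 548/73
a_4 = 1: 563/75
a_5 = 1: 1111/148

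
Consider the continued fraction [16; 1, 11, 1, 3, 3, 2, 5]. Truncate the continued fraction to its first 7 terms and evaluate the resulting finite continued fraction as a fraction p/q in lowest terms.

Start with 2.
3 + 1/(2/1) = 3 + 1/2 = 7/2
3 + 1/(7/2) = 3 + 2/7 = 23/7
1 + 1/(23/7) = 1 + 7/23 = 30/23
11 + 1/(30/23) = 11 + 23/30 = 353/30
1 + 1/(353/30) = 1 + 30/353 = 383/353
16 + 1/(383/353) = 16 + 353/383 = 6481/383

6481/383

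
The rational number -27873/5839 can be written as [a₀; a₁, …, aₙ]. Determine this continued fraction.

[-5; 4, 2, 2, 1, 1, 54, 2]

-27873 ÷ 5839 → quotient -5, remainder 1322
5839 ÷ 1322 → quotient 4, remainder 551
1322 ÷ 551 → quotient 2, remainder 220
551 ÷ 220 → quotient 2, remainder 111
220 ÷ 111 → quotient 1, remainder 109
111 ÷ 109 → quotient 1, remainder 2
109 ÷ 2 → quotient 54, remainder 1
2 ÷ 1 → quotient 2, remainder 0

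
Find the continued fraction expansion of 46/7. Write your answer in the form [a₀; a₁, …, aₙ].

Run the Euclidean algorithm, recording each quotient:
⌊46/7⌋ = 6, remainder 4
⌊7/4⌋ = 1, remainder 3
⌊4/3⌋ = 1, remainder 1
⌊3/1⌋ = 3, remainder 0

[6; 1, 1, 3]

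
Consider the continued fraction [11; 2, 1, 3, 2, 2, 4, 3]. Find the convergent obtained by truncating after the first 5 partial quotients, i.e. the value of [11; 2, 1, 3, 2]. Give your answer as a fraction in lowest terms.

Start with 2.
3 + 1/(2/1) = 3 + 1/2 = 7/2
1 + 1/(7/2) = 1 + 2/7 = 9/7
2 + 1/(9/7) = 2 + 7/9 = 25/9
11 + 1/(25/9) = 11 + 9/25 = 284/25

284/25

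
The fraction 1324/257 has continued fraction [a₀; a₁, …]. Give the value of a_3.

1

1324 ÷ 257 → quotient 5, remainder 39
257 ÷ 39 → quotient 6, remainder 23
39 ÷ 23 → quotient 1, remainder 16
23 ÷ 16 → quotient 1, remainder 7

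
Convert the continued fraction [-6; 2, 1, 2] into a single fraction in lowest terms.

a_0 = -6: -6/1
a_1 = 2: -11/2
a_2 = 1: -17/3
a_3 = 2: -45/8

-45/8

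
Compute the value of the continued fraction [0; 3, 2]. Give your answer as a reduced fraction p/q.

Collapse the nested fraction from the inside out:
Start with 2.
3 + 1/(2/1) = 3 + 1/2 = 7/2
0 + 1/(7/2) = 0 + 2/7 = 2/7

2/7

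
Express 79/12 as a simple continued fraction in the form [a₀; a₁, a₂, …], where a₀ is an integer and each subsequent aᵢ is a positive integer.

79 = 6·12 + 7, so a_0 = 6
12 = 1·7 + 5, so a_1 = 1
7 = 1·5 + 2, so a_2 = 1
5 = 2·2 + 1, so a_3 = 2
2 = 2·1 + 0, so a_4 = 2

[6; 1, 1, 2, 2]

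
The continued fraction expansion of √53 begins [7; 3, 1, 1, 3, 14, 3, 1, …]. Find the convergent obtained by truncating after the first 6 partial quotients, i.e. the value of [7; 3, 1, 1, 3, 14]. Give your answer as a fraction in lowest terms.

Start with 14.
3 + 1/(14/1) = 3 + 1/14 = 43/14
1 + 1/(43/14) = 1 + 14/43 = 57/43
1 + 1/(57/43) = 1 + 43/57 = 100/57
3 + 1/(100/57) = 3 + 57/100 = 357/100
7 + 1/(357/100) = 7 + 100/357 = 2599/357

2599/357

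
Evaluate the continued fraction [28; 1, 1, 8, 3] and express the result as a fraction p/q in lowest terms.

Start with 3.
8 + 1/(3/1) = 8 + 1/3 = 25/3
1 + 1/(25/3) = 1 + 3/25 = 28/25
1 + 1/(28/25) = 1 + 25/28 = 53/28
28 + 1/(53/28) = 28 + 28/53 = 1512/53

1512/53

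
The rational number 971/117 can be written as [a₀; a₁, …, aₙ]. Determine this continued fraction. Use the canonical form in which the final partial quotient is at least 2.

971 ÷ 117 → quotient 8, remainder 35
117 ÷ 35 → quotient 3, remainder 12
35 ÷ 12 → quotient 2, remainder 11
12 ÷ 11 → quotient 1, remainder 1
11 ÷ 1 → quotient 11, remainder 0

[8; 3, 2, 1, 11]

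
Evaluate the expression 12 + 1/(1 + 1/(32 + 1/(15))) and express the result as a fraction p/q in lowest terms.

a_0 = 12: 12/1
a_1 = 1: 13/1
a_2 = 32: 428/33
a_3 = 15: 6433/496

6433/496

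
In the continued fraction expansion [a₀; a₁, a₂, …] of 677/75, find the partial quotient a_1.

Repeatedly divide and take the remainder:
677 = 9·75 + 2, so a_0 = 9
75 = 37·2 + 1, so a_1 = 37

37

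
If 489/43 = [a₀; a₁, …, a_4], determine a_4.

5

489 ÷ 43 → quotient 11, remainder 16
43 ÷ 16 → quotient 2, remainder 11
16 ÷ 11 → quotient 1, remainder 5
11 ÷ 5 → quotient 2, remainder 1
5 ÷ 1 → quotient 5, remainder 0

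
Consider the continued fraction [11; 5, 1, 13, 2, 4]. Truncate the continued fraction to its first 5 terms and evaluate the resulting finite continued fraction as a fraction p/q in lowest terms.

a_0 = 11: 11/1
a_1 = 5: 56/5
a_2 = 1: 67/6
a_3 = 13: 927/83
a_4 = 2: 1921/172

1921/172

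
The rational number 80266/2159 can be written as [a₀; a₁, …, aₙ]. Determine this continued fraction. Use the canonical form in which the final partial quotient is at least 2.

[37; 5, 1, 1, 1, 3, 11, 3]

Apply division with remainder until the remainder is 0:
80266 = 37·2159 + 383, so a_0 = 37
2159 = 5·383 + 244, so a_1 = 5
383 = 1·244 + 139, so a_2 = 1
244 = 1·139 + 105, so a_3 = 1
139 = 1·105 + 34, so a_4 = 1
105 = 3·34 + 3, so a_5 = 3
34 = 11·3 + 1, so a_6 = 11
3 = 3·1 + 0, so a_7 = 3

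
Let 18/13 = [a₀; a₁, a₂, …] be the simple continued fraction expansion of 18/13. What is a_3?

1

18 ÷ 13 → quotient 1, remainder 5
13 ÷ 5 → quotient 2, remainder 3
5 ÷ 3 → quotient 1, remainder 2
3 ÷ 2 → quotient 1, remainder 1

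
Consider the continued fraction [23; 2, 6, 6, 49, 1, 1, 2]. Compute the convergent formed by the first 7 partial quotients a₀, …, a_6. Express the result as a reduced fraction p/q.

Start with 1.
1 + 1/(1/1) = 1 + 1/1 = 2/1
49 + 1/(2/1) = 49 + 1/2 = 99/2
6 + 1/(99/2) = 6 + 2/99 = 596/99
6 + 1/(596/99) = 6 + 99/596 = 3675/596
2 + 1/(3675/596) = 2 + 596/3675 = 7946/3675
23 + 1/(7946/3675) = 23 + 3675/7946 = 186433/7946

186433/7946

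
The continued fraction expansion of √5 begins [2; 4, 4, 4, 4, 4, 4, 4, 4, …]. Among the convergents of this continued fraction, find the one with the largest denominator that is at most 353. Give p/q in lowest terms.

682/305

List convergents until the denominator exceeds the bound:
a_0 = 2: 2/1  (≤ bound)
a_1 = 4: 9/4  (≤ bound)
a_2 = 4: 38/17  (≤ bound)
a_3 = 4: 161/72  (≤ bound)
a_4 = 4: 682/305  (≤ bound)
a_5 = 4: 2889/1292  (> 353, stop)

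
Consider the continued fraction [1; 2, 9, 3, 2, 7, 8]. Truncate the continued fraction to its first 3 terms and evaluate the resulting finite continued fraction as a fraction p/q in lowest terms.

Start with 9.
2 + 1/(9/1) = 2 + 1/9 = 19/9
1 + 1/(19/9) = 1 + 9/19 = 28/19

28/19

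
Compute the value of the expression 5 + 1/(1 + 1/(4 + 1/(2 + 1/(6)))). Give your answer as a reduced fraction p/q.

413/71

Start with 6.
2 + 1/(6/1) = 2 + 1/6 = 13/6
4 + 1/(13/6) = 4 + 6/13 = 58/13
1 + 1/(58/13) = 1 + 13/58 = 71/58
5 + 1/(71/58) = 5 + 58/71 = 413/71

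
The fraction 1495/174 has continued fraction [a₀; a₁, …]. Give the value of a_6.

1

1495 ÷ 174 → quotient 8, remainder 103
174 ÷ 103 → quotient 1, remainder 71
103 ÷ 71 → quotient 1, remainder 32
71 ÷ 32 → quotient 2, remainder 7
32 ÷ 7 → quotient 4, remainder 4
7 ÷ 4 → quotient 1, remainder 3
4 ÷ 3 → quotient 1, remainder 1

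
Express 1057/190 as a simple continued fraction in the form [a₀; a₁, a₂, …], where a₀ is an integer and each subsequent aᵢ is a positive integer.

[5; 1, 1, 3, 2, 5, 2]

1057 = 5·190 + 107, so a_0 = 5
190 = 1·107 + 83, so a_1 = 1
107 = 1·83 + 24, so a_2 = 1
83 = 3·24 + 11, so a_3 = 3
24 = 2·11 + 2, so a_4 = 2
11 = 5·2 + 1, so a_5 = 5
2 = 2·1 + 0, so a_6 = 2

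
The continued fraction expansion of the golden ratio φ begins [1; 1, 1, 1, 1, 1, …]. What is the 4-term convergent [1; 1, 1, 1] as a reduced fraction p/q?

Start with 1.
1 + 1/(1/1) = 1 + 1/1 = 2/1
1 + 1/(2/1) = 1 + 1/2 = 3/2
1 + 1/(3/2) = 1 + 2/3 = 5/3

5/3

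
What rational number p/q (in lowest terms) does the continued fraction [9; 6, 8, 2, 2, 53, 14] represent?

1763107/192407

a_0 = 9: 9/1
a_1 = 6: 55/6
a_2 = 8: 449/49
a_3 = 2: 953/104
a_4 = 2: 2355/257
a_5 = 53: 125768/13725
a_6 = 14: 1763107/192407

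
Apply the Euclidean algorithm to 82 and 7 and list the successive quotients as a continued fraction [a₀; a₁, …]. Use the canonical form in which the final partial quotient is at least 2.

Run the Euclidean algorithm, recording each quotient:
82 ÷ 7 → quotient 11, remainder 5
7 ÷ 5 → quotient 1, remainder 2
5 ÷ 2 → quotient 2, remainder 1
2 ÷ 1 → quotient 2, remainder 0

[11; 1, 2, 2]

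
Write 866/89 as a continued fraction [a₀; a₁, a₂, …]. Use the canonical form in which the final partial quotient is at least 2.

866 = 9·89 + 65, so a_0 = 9
89 = 1·65 + 24, so a_1 = 1
65 = 2·24 + 17, so a_2 = 2
24 = 1·17 + 7, so a_3 = 1
17 = 2·7 + 3, so a_4 = 2
7 = 2·3 + 1, so a_5 = 2
3 = 3·1 + 0, so a_6 = 3

[9; 1, 2, 1, 2, 2, 3]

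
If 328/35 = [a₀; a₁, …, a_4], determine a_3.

2

⌊328/35⌋ = 9, remainder 13
⌊35/13⌋ = 2, remainder 9
⌊13/9⌋ = 1, remainder 4
⌊9/4⌋ = 2, remainder 1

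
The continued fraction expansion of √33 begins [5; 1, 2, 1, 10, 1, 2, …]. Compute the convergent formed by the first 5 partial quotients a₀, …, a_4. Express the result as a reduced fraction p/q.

a_0 = 5: 5/1
a_1 = 1: 6/1
a_2 = 2: 17/3
a_3 = 1: 23/4
a_4 = 10: 247/43

247/43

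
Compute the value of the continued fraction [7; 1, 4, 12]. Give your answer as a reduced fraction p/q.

Compute successive convergents:
a_0 = 7: 7/1
a_1 = 1: 8/1
a_2 = 4: 39/5
a_3 = 12: 476/61

476/61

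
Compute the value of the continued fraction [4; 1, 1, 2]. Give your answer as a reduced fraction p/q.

23/5

Start with 2.
1 + 1/(2/1) = 1 + 1/2 = 3/2
1 + 1/(3/2) = 1 + 2/3 = 5/3
4 + 1/(5/3) = 4 + 3/5 = 23/5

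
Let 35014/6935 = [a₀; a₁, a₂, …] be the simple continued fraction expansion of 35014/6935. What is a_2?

⌊35014/6935⌋ = 5, remainder 339
⌊6935/339⌋ = 20, remainder 155
⌊339/155⌋ = 2, remainder 29

2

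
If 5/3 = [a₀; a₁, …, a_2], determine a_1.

Apply division with remainder until the remainder is 0:
5 = 1·3 + 2, so a_0 = 1
3 = 1·2 + 1, so a_1 = 1

1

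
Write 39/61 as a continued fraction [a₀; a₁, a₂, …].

[0; 1, 1, 1, 3, 2, 2]

⌊39/61⌋ = 0, remainder 39
⌊61/39⌋ = 1, remainder 22
⌊39/22⌋ = 1, remainder 17
⌊22/17⌋ = 1, remainder 5
⌊17/5⌋ = 3, remainder 2
⌊5/2⌋ = 2, remainder 1
⌊2/1⌋ = 2, remainder 0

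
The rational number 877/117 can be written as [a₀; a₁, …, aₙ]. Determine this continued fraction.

⌊877/117⌋ = 7, remainder 58
⌊117/58⌋ = 2, remainder 1
⌊58/1⌋ = 58, remainder 0

[7; 2, 58]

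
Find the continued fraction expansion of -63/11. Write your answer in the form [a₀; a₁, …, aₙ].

[-6; 3, 1, 2]

-63 = -6·11 + 3, so a_0 = -6
11 = 3·3 + 2, so a_1 = 3
3 = 1·2 + 1, so a_2 = 1
2 = 2·1 + 0, so a_3 = 2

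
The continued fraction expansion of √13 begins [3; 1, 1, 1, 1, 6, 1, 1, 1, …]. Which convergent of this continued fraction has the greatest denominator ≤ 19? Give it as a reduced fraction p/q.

List convergents until the denominator exceeds the bound:
a_0 = 3: 3/1  (≤ bound)
a_1 = 1: 4/1  (≤ bound)
a_2 = 1: 7/2  (≤ bound)
a_3 = 1: 11/3  (≤ bound)
a_4 = 1: 18/5  (≤ bound)
a_5 = 6: 119/33  (> 19, stop)

18/5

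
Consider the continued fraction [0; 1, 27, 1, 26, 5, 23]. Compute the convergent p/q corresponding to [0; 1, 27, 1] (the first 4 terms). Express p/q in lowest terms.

Work from the innermost term outward:
Start with 1.
27 + 1/(1/1) = 27 + 1/1 = 28/1
1 + 1/(28/1) = 1 + 1/28 = 29/28
0 + 1/(29/28) = 0 + 28/29 = 28/29

28/29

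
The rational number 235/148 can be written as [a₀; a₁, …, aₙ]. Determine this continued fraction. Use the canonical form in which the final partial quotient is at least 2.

Apply division with remainder until the remainder is 0:
235 = 1·148 + 87, so a_0 = 1
148 = 1·87 + 61, so a_1 = 1
87 = 1·61 + 26, so a_2 = 1
61 = 2·26 + 9, so a_3 = 2
26 = 2·9 + 8, so a_4 = 2
9 = 1·8 + 1, so a_5 = 1
8 = 8·1 + 0, so a_6 = 8

[1; 1, 1, 2, 2, 1, 8]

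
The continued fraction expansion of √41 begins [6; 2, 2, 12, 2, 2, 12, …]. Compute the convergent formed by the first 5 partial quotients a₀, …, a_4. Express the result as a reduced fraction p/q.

826/129

a_0 = 6: 6/1
a_1 = 2: 13/2
a_2 = 2: 32/5
a_3 = 12: 397/62
a_4 = 2: 826/129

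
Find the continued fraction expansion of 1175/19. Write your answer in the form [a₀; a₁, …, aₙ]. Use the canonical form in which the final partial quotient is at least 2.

[61; 1, 5, 3]

Repeatedly divide and take the remainder:
⌊1175/19⌋ = 61, remainder 16
⌊19/16⌋ = 1, remainder 3
⌊16/3⌋ = 5, remainder 1
⌊3/1⌋ = 3, remainder 0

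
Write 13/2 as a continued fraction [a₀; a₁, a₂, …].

[6; 2]

Run the Euclidean algorithm, recording each quotient:
13 ÷ 2 → quotient 6, remainder 1
2 ÷ 1 → quotient 2, remainder 0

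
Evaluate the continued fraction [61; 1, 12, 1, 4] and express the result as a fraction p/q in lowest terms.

Start with 4.
1 + 1/(4/1) = 1 + 1/4 = 5/4
12 + 1/(5/4) = 12 + 4/5 = 64/5
1 + 1/(64/5) = 1 + 5/64 = 69/64
61 + 1/(69/64) = 61 + 64/69 = 4273/69

4273/69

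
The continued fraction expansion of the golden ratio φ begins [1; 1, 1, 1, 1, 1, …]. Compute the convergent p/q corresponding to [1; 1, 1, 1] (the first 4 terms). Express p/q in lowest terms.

a_0 = 1: 1/1
a_1 = 1: 2/1
a_2 = 1: 3/2
a_3 = 1: 5/3

5/3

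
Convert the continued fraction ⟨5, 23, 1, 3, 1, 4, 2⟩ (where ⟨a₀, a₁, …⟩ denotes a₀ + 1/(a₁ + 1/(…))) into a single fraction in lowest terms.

6358/1261

Start with 2.
4 + 1/(2/1) = 4 + 1/2 = 9/2
1 + 1/(9/2) = 1 + 2/9 = 11/9
3 + 1/(11/9) = 3 + 9/11 = 42/11
1 + 1/(42/11) = 1 + 11/42 = 53/42
23 + 1/(53/42) = 23 + 42/53 = 1261/53
5 + 1/(1261/53) = 5 + 53/1261 = 6358/1261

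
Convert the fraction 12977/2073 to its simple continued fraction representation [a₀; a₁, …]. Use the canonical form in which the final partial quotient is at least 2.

[6; 3, 1, 5, 2, 41]

12977 = 6·2073 + 539, so a_0 = 6
2073 = 3·539 + 456, so a_1 = 3
539 = 1·456 + 83, so a_2 = 1
456 = 5·83 + 41, so a_3 = 5
83 = 2·41 + 1, so a_4 = 2
41 = 41·1 + 0, so a_5 = 41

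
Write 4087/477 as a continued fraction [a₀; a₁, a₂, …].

Repeatedly divide and take the remainder:
4087 = 8·477 + 271, so a_0 = 8
477 = 1·271 + 206, so a_1 = 1
271 = 1·206 + 65, so a_2 = 1
206 = 3·65 + 11, so a_3 = 3
65 = 5·11 + 10, so a_4 = 5
11 = 1·10 + 1, so a_5 = 1
10 = 10·1 + 0, so a_6 = 10

[8; 1, 1, 3, 5, 1, 10]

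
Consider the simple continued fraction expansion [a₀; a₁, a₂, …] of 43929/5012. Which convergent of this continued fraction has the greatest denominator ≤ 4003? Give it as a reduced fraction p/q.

a_0 = 8: 8/1  (≤ bound)
a_1 = 1: 9/1  (≤ bound)
a_2 = 3: 35/4  (≤ bound)
a_3 = 3: 114/13  (≤ bound)
a_4 = 1: 149/17  (≤ bound)
a_5 = 58: 8756/999  (≤ bound)
a_6 = 5: 43929/5012  (> 4003, stop)

8756/999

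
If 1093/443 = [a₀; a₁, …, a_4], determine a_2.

Run the Euclidean algorithm, recording each quotient:
1093 = 2·443 + 207, so a_0 = 2
443 = 2·207 + 29, so a_1 = 2
207 = 7·29 + 4, so a_2 = 7

7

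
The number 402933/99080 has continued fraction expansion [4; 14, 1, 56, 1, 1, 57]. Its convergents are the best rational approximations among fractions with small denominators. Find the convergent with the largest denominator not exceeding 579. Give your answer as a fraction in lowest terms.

61/15

a_0 = 4: 4/1  (≤ bound)
a_1 = 14: 57/14  (≤ bound)
a_2 = 1: 61/15  (≤ bound)
a_3 = 56: 3473/854  (> 579, stop)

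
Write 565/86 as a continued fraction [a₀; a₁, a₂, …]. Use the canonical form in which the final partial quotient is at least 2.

Run the Euclidean algorithm, recording each quotient:
565 ÷ 86 → quotient 6, remainder 49
86 ÷ 49 → quotient 1, remainder 37
49 ÷ 37 → quotient 1, remainder 12
37 ÷ 12 → quotient 3, remainder 1
12 ÷ 1 → quotient 12, remainder 0

[6; 1, 1, 3, 12]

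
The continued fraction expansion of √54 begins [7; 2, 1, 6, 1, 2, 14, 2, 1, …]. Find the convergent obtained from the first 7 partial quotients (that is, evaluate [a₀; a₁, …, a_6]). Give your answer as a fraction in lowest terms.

a_0 = 7: 7/1
a_1 = 2: 15/2
a_2 = 1: 22/3
a_3 = 6: 147/20
a_4 = 1: 169/23
a_5 = 2: 485/66
a_6 = 14: 6959/947

6959/947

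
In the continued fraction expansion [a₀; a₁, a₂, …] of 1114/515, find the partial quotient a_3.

1114 = 2·515 + 84, so a_0 = 2
515 = 6·84 + 11, so a_1 = 6
84 = 7·11 + 7, so a_2 = 7
11 = 1·7 + 4, so a_3 = 1

1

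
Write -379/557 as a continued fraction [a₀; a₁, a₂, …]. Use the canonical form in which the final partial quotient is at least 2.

[-1; 3, 7, 1, 2, 1, 5]

-379 = -1·557 + 178, so a_0 = -1
557 = 3·178 + 23, so a_1 = 3
178 = 7·23 + 17, so a_2 = 7
23 = 1·17 + 6, so a_3 = 1
17 = 2·6 + 5, so a_4 = 2
6 = 1·5 + 1, so a_5 = 1
5 = 5·1 + 0, so a_6 = 5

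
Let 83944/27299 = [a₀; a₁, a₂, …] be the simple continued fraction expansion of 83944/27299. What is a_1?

Run the Euclidean algorithm, recording each quotient:
83944 ÷ 27299 → quotient 3, remainder 2047
27299 ÷ 2047 → quotient 13, remainder 688

13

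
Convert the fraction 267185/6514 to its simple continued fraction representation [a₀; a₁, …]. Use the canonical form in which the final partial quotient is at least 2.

Repeatedly divide and take the remainder:
⌊267185/6514⌋ = 41, remainder 111
⌊6514/111⌋ = 58, remainder 76
⌊111/76⌋ = 1, remainder 35
⌊76/35⌋ = 2, remainder 6
⌊35/6⌋ = 5, remainder 5
⌊6/5⌋ = 1, remainder 1
⌊5/1⌋ = 5, remainder 0

[41; 58, 1, 2, 5, 1, 5]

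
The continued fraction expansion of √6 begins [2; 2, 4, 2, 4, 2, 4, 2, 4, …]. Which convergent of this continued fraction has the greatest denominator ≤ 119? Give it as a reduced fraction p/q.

218/89

a_0 = 2: 2/1  (≤ bound)
a_1 = 2: 5/2  (≤ bound)
a_2 = 4: 22/9  (≤ bound)
a_3 = 2: 49/20  (≤ bound)
a_4 = 4: 218/89  (≤ bound)
a_5 = 2: 485/198  (> 119, stop)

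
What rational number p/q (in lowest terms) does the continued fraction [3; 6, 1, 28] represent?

635/202

Start with 28.
1 + 1/(28/1) = 1 + 1/28 = 29/28
6 + 1/(29/28) = 6 + 28/29 = 202/29
3 + 1/(202/29) = 3 + 29/202 = 635/202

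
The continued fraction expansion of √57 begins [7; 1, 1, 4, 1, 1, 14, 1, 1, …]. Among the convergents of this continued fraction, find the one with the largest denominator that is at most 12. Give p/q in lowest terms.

a_0 = 7: 7/1  (≤ bound)
a_1 = 1: 8/1  (≤ bound)
a_2 = 1: 15/2  (≤ bound)
a_3 = 4: 68/9  (≤ bound)
a_4 = 1: 83/11  (≤ bound)
a_5 = 1: 151/20  (> 12, stop)

83/11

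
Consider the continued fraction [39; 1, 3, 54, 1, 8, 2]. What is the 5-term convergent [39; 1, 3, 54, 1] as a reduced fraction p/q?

8785/221

Compute successive convergents:
a_0 = 39: 39/1
a_1 = 1: 40/1
a_2 = 3: 159/4
a_3 = 54: 8626/217
a_4 = 1: 8785/221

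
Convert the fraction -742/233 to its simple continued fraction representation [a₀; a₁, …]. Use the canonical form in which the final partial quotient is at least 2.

[-4; 1, 4, 2, 2, 1, 1, 3]

-742 ÷ 233 → quotient -4, remainder 190
233 ÷ 190 → quotient 1, remainder 43
190 ÷ 43 → quotient 4, remainder 18
43 ÷ 18 → quotient 2, remainder 7
18 ÷ 7 → quotient 2, remainder 4
7 ÷ 4 → quotient 1, remainder 3
4 ÷ 3 → quotient 1, remainder 1
3 ÷ 1 → quotient 3, remainder 0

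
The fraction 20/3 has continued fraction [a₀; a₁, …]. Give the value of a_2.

20 = 6·3 + 2, so a_0 = 6
3 = 1·2 + 1, so a_1 = 1
2 = 2·1 + 0, so a_2 = 2

2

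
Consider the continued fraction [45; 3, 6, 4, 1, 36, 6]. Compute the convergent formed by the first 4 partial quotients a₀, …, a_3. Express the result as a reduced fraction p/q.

Compute successive convergents:
a_0 = 45: 45/1
a_1 = 3: 136/3
a_2 = 6: 861/19
a_3 = 4: 3580/79

3580/79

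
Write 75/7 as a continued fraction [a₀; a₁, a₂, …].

Repeatedly divide and take the remainder:
75 = 10·7 + 5, so a_0 = 10
7 = 1·5 + 2, so a_1 = 1
5 = 2·2 + 1, so a_2 = 2
2 = 2·1 + 0, so a_3 = 2

[10; 1, 2, 2]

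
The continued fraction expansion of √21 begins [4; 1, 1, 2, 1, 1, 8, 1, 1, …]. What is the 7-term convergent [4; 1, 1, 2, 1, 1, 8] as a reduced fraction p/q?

472/103

Build up convergents one term at a time:
a_0 = 4: 4/1
a_1 = 1: 5/1
a_2 = 1: 9/2
a_3 = 2: 23/5
a_4 = 1: 32/7
a_5 = 1: 55/12
a_6 = 8: 472/103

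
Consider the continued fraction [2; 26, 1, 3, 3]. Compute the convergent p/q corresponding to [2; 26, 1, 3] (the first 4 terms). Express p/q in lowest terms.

Start with 3.
1 + 1/(3/1) = 1 + 1/3 = 4/3
26 + 1/(4/3) = 26 + 3/4 = 107/4
2 + 1/(107/4) = 2 + 4/107 = 218/107

218/107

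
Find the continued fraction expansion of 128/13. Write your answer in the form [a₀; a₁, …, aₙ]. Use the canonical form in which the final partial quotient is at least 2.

[9; 1, 5, 2]

128 = 9·13 + 11, so a_0 = 9
13 = 1·11 + 2, so a_1 = 1
11 = 5·2 + 1, so a_2 = 5
2 = 2·1 + 0, so a_3 = 2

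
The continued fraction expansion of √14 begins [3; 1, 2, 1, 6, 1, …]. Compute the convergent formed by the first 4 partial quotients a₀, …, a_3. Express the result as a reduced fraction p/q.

15/4

Build up convergents one term at a time:
a_0 = 3: 3/1
a_1 = 1: 4/1
a_2 = 2: 11/3
a_3 = 1: 15/4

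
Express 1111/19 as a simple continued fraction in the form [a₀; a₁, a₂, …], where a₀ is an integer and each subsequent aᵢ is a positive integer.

[58; 2, 9]

Run the Euclidean algorithm, recording each quotient:
⌊1111/19⌋ = 58, remainder 9
⌊19/9⌋ = 2, remainder 1
⌊9/1⌋ = 9, remainder 0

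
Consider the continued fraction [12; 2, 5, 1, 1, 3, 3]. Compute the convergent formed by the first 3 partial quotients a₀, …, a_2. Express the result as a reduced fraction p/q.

Use the convergent recurrence hₖ = aₖ·hₖ₋₁ + hₖ₋₂ (and likewise for the denominators kₖ):
a_0 = 12: 12/1
a_1 = 2: 25/2
a_2 = 5: 137/11

137/11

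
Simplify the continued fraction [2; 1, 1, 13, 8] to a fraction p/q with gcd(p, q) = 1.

549/218

a_0 = 2: 2/1
a_1 = 1: 3/1
a_2 = 1: 5/2
a_3 = 13: 68/27
a_4 = 8: 549/218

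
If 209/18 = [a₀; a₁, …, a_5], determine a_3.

⌊209/18⌋ = 11, remainder 11
⌊18/11⌋ = 1, remainder 7
⌊11/7⌋ = 1, remainder 4
⌊7/4⌋ = 1, remainder 3

1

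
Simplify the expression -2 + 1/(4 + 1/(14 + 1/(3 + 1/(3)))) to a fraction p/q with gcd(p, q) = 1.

-1021/582

Starting at the tail and folding back:
Start with 3.
3 + 1/(3/1) = 3 + 1/3 = 10/3
14 + 1/(10/3) = 14 + 3/10 = 143/10
4 + 1/(143/10) = 4 + 10/143 = 582/143
-2 + 1/(582/143) = -2 + 143/582 = -1021/582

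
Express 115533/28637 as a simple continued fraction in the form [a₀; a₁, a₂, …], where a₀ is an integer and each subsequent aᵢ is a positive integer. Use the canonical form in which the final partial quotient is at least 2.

Run the Euclidean algorithm, recording each quotient:
⌊115533/28637⌋ = 4, remainder 985
⌊28637/985⌋ = 29, remainder 72
⌊985/72⌋ = 13, remainder 49
⌊72/49⌋ = 1, remainder 23
⌊49/23⌋ = 2, remainder 3
⌊23/3⌋ = 7, remainder 2
⌊3/2⌋ = 1, remainder 1
⌊2/1⌋ = 2, remainder 0

[4; 29, 13, 1, 2, 7, 1, 2]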